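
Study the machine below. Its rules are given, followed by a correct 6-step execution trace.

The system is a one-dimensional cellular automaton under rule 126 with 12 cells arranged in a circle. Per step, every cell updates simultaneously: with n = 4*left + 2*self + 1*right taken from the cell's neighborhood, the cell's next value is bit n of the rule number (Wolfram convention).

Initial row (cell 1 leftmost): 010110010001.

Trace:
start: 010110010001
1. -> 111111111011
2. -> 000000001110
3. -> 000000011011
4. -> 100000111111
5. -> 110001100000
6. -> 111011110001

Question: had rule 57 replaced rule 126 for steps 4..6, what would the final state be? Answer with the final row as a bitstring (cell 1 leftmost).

011110011011

(re-executing steps 4..6 under rule 57; state before step 4: 000000011011)
4. -> 111111010110
5. -> 100000101101
6. -> 011110011011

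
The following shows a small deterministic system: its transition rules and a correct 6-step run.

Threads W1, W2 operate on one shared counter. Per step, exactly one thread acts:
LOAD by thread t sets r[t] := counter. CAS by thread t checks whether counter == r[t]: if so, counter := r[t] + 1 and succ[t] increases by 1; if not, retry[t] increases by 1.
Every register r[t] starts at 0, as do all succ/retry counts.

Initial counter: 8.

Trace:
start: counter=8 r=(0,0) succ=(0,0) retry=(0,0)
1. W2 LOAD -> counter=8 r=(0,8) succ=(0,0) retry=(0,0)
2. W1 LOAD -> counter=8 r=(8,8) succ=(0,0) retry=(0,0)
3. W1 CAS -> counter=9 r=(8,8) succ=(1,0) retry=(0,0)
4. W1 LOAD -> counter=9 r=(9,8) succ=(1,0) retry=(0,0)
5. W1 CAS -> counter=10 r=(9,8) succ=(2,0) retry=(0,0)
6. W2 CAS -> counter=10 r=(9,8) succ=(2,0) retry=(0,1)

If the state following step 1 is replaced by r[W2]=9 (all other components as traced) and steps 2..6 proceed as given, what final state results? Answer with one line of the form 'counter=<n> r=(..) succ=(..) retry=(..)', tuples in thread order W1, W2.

counter=10 r=(9,9) succ=(2,0) retry=(0,1)

state after step 1 := counter=8 r=(0,9) succ=(0,0) retry=(0,0)
2. W1 LOAD -> counter=8 r=(8,9) succ=(0,0) retry=(0,0)
3. W1 CAS -> counter=9 r=(8,9) succ=(1,0) retry=(0,0)
4. W1 LOAD -> counter=9 r=(9,9) succ=(1,0) retry=(0,0)
5. W1 CAS -> counter=10 r=(9,9) succ=(2,0) retry=(0,0)
6. W2 CAS -> counter=10 r=(9,9) succ=(2,0) retry=(0,1)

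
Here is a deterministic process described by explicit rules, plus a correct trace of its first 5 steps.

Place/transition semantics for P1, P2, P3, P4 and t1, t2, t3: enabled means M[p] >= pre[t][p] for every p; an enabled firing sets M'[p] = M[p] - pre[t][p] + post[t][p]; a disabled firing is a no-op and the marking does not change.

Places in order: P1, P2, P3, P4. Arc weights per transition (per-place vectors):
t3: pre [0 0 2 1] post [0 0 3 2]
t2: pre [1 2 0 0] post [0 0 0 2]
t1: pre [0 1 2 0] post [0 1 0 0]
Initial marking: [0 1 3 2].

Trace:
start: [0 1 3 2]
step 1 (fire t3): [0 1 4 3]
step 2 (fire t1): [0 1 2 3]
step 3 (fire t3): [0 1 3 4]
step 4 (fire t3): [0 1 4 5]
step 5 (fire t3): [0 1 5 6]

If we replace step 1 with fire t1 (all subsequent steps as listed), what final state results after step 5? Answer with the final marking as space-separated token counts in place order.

0 1 1 2

(re-executing from step 1 with the substitution; state before step 1: [0 1 3 2])
step 1 (fire t1): [0 1 1 2]
step 2 (fire t1): [0 1 1 2]
step 3 (fire t3): [0 1 1 2]
step 4 (fire t3): [0 1 1 2]
step 5 (fire t3): [0 1 1 2]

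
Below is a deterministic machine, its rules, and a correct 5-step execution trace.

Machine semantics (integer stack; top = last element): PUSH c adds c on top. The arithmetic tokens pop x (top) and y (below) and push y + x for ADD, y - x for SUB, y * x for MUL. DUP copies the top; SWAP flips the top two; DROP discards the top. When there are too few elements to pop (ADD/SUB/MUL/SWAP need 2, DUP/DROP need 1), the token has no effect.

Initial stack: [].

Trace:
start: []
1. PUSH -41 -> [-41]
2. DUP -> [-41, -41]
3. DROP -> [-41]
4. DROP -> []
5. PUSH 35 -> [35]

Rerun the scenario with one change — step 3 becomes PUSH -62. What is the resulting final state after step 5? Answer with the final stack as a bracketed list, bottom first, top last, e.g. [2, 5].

(re-executing from step 3 with the substitution; state before step 3: [-41, -41])
3. PUSH -62 -> [-41, -41, -62]
4. DROP -> [-41, -41]
5. PUSH 35 -> [-41, -41, 35]

[-41, -41, 35]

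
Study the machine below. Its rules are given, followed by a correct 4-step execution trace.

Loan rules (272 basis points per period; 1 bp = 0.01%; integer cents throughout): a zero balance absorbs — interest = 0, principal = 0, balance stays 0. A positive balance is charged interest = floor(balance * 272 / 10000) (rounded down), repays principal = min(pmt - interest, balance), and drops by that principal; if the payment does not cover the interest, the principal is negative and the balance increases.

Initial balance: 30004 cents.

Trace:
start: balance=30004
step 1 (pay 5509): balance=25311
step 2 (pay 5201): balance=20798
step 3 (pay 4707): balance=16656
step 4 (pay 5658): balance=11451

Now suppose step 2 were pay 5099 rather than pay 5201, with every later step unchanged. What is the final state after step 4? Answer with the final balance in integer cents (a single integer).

(re-executing from step 2 with the substitution; state before step 2: balance=25311)
step 2 (pay 5099): balance=20900
step 3 (pay 4707): balance=16761
step 4 (pay 5658): balance=11558

11558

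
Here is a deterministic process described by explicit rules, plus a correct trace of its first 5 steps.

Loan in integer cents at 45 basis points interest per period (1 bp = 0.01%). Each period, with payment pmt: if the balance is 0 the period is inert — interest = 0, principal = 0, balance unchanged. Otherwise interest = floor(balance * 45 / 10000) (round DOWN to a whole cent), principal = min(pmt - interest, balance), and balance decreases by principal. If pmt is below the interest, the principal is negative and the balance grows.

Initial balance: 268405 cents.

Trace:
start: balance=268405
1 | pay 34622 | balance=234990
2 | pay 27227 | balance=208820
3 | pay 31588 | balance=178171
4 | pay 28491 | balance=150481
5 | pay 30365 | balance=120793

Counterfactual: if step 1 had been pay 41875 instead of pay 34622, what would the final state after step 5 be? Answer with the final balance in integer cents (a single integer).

(re-executing from step 1 with the substitution; state before step 1: balance=268405)
1 | pay 41875 | balance=227737
2 | pay 27227 | balance=201534
3 | pay 31588 | balance=170852
4 | pay 28491 | balance=143129
5 | pay 30365 | balance=113408

113408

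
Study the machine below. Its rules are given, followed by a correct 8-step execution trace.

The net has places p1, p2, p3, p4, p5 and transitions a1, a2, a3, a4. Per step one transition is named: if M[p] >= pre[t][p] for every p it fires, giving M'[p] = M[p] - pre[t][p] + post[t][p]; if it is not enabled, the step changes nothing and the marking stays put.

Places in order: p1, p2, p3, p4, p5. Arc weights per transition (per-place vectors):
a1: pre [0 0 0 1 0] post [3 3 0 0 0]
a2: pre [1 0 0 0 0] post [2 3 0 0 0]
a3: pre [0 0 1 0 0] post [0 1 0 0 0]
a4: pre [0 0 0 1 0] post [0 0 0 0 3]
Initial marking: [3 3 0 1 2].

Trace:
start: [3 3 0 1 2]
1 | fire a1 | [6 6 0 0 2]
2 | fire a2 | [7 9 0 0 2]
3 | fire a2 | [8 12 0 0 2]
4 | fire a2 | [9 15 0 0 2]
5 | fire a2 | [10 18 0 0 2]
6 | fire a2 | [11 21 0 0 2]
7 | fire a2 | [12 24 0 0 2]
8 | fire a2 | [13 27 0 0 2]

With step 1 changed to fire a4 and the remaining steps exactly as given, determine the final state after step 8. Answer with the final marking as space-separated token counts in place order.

10 24 0 0 5

(re-executing from step 1 with the substitution; state before step 1: [3 3 0 1 2])
1 | fire a4 | [3 3 0 0 5]
2 | fire a2 | [4 6 0 0 5]
3 | fire a2 | [5 9 0 0 5]
4 | fire a2 | [6 12 0 0 5]
5 | fire a2 | [7 15 0 0 5]
6 | fire a2 | [8 18 0 0 5]
7 | fire a2 | [9 21 0 0 5]
8 | fire a2 | [10 24 0 0 5]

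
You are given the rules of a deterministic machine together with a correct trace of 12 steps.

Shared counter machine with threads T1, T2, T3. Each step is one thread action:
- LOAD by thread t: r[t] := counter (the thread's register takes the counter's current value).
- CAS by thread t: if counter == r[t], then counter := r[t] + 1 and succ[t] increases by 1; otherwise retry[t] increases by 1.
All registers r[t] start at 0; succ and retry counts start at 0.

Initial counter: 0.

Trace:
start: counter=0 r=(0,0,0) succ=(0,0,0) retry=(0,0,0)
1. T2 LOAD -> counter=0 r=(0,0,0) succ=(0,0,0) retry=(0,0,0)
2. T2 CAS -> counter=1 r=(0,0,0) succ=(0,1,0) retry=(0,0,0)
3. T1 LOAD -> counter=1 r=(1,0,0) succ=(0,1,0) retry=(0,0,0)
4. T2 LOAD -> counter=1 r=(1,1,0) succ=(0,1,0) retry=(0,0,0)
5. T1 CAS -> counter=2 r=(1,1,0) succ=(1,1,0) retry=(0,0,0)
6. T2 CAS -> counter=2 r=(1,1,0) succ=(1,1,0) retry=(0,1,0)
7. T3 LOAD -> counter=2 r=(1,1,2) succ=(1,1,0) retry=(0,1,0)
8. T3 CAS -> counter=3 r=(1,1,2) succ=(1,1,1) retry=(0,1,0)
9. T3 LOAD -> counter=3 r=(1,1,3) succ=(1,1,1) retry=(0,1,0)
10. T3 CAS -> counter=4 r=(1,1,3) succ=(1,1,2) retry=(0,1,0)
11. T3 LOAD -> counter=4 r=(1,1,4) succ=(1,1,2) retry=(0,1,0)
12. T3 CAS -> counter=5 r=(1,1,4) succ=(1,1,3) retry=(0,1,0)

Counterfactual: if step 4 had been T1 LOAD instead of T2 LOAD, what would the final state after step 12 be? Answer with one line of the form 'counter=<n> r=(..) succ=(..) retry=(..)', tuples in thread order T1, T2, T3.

counter=5 r=(1,0,4) succ=(1,1,3) retry=(0,1,0)

(re-executing from step 4 with the substitution; state before step 4: counter=1 r=(1,0,0) succ=(0,1,0) retry=(0,0,0))
4. T1 LOAD -> counter=1 r=(1,0,0) succ=(0,1,0) retry=(0,0,0)
5. T1 CAS -> counter=2 r=(1,0,0) succ=(1,1,0) retry=(0,0,0)
6. T2 CAS -> counter=2 r=(1,0,0) succ=(1,1,0) retry=(0,1,0)
7. T3 LOAD -> counter=2 r=(1,0,2) succ=(1,1,0) retry=(0,1,0)
8. T3 CAS -> counter=3 r=(1,0,2) succ=(1,1,1) retry=(0,1,0)
9. T3 LOAD -> counter=3 r=(1,0,3) succ=(1,1,1) retry=(0,1,0)
10. T3 CAS -> counter=4 r=(1,0,3) succ=(1,1,2) retry=(0,1,0)
11. T3 LOAD -> counter=4 r=(1,0,4) succ=(1,1,2) retry=(0,1,0)
12. T3 CAS -> counter=5 r=(1,0,4) succ=(1,1,3) retry=(0,1,0)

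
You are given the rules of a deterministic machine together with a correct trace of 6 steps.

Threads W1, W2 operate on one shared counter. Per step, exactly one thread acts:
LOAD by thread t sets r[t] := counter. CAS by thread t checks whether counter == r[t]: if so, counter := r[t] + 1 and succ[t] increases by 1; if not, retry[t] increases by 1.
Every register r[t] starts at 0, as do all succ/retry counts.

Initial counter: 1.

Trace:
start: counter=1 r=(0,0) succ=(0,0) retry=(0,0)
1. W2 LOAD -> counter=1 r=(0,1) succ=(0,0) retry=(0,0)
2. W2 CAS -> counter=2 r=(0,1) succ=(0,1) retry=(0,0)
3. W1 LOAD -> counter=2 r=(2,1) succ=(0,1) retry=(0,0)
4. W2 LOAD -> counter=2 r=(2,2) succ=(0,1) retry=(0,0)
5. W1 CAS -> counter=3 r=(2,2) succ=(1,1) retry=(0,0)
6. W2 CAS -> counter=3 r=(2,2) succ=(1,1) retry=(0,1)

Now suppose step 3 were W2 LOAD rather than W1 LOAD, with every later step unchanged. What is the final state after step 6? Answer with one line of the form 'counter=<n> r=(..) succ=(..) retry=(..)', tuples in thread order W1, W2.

(re-executing from step 3 with the substitution; state before step 3: counter=2 r=(0,1) succ=(0,1) retry=(0,0))
3. W2 LOAD -> counter=2 r=(0,2) succ=(0,1) retry=(0,0)
4. W2 LOAD -> counter=2 r=(0,2) succ=(0,1) retry=(0,0)
5. W1 CAS -> counter=2 r=(0,2) succ=(0,1) retry=(1,0)
6. W2 CAS -> counter=3 r=(0,2) succ=(0,2) retry=(1,0)

counter=3 r=(0,2) succ=(0,2) retry=(1,0)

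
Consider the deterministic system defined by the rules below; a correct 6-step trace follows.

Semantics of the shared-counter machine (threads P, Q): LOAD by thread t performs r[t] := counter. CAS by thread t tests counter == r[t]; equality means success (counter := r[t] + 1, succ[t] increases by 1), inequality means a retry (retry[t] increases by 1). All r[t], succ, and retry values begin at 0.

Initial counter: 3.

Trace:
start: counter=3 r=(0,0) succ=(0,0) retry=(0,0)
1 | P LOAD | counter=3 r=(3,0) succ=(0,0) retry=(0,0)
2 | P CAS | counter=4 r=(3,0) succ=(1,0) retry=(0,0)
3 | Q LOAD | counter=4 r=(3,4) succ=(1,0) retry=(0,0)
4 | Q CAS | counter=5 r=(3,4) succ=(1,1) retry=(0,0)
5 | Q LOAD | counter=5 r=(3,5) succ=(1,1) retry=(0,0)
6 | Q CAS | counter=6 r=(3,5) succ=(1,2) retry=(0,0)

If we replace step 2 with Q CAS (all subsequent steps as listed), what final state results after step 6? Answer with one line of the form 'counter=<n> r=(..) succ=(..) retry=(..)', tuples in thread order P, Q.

(re-executing from step 2 with the substitution; state before step 2: counter=3 r=(3,0) succ=(0,0) retry=(0,0))
2 | Q CAS | counter=3 r=(3,0) succ=(0,0) retry=(0,1)
3 | Q LOAD | counter=3 r=(3,3) succ=(0,0) retry=(0,1)
4 | Q CAS | counter=4 r=(3,3) succ=(0,1) retry=(0,1)
5 | Q LOAD | counter=4 r=(3,4) succ=(0,1) retry=(0,1)
6 | Q CAS | counter=5 r=(3,4) succ=(0,2) retry=(0,1)

counter=5 r=(3,4) succ=(0,2) retry=(0,1)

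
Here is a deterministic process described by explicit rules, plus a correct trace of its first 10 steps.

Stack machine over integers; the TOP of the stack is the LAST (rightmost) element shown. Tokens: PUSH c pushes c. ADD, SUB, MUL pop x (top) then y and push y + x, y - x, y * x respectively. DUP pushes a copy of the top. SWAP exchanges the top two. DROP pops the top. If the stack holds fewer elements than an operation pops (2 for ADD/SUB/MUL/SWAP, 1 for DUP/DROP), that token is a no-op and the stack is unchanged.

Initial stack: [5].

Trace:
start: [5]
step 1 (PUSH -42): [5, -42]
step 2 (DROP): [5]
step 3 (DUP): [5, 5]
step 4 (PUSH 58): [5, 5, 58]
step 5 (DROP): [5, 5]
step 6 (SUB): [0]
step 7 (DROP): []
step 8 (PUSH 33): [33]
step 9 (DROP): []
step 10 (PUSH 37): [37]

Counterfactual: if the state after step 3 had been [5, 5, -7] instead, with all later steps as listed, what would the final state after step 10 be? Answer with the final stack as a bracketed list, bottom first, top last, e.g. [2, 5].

state after step 3 := [5, 5, -7]
step 4 (PUSH 58): [5, 5, -7, 58]
step 5 (DROP): [5, 5, -7]
step 6 (SUB): [5, 12]
step 7 (DROP): [5]
step 8 (PUSH 33): [5, 33]
step 9 (DROP): [5]
step 10 (PUSH 37): [5, 37]

[5, 37]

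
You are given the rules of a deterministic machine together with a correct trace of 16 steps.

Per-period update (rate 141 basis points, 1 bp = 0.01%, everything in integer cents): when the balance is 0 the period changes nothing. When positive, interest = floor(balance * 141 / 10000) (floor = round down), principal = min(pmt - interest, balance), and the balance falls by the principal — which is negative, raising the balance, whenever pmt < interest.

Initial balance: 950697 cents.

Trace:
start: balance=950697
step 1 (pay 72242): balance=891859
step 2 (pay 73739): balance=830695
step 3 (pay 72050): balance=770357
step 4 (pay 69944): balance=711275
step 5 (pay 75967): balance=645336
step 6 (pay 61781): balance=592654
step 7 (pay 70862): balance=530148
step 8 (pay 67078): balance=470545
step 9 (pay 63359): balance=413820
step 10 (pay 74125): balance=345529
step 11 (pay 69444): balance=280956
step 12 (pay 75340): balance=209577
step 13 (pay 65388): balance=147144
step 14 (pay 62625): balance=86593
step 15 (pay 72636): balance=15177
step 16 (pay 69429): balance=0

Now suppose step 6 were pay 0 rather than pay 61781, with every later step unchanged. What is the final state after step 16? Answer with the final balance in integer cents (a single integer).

(re-executing from step 6 with the substitution; state before step 6: balance=645336)
step 6 (pay 0): balance=654435
step 7 (pay 70862): balance=592800
step 8 (pay 67078): balance=534080
step 9 (pay 63359): balance=478251
step 10 (pay 74125): balance=410869
step 11 (pay 69444): balance=347218
step 12 (pay 75340): balance=276773
step 13 (pay 65388): balance=215287
step 14 (pay 62625): balance=155697
step 15 (pay 72636): balance=85256
step 16 (pay 69429): balance=17029

17029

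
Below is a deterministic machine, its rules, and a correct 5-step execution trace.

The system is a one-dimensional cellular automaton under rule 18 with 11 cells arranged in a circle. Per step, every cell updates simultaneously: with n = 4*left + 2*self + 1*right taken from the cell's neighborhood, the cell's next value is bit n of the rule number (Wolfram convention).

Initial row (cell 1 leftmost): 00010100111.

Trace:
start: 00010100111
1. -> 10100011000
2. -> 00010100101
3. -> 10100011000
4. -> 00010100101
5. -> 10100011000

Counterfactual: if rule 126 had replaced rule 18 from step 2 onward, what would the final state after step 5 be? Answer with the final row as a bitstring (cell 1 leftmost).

11111100111

(re-executing steps 2..5 under rule 126; state before step 2: 10100011000)
2. -> 11110111101
3. -> 00011100111
4. -> 10110111101
5. -> 11111100111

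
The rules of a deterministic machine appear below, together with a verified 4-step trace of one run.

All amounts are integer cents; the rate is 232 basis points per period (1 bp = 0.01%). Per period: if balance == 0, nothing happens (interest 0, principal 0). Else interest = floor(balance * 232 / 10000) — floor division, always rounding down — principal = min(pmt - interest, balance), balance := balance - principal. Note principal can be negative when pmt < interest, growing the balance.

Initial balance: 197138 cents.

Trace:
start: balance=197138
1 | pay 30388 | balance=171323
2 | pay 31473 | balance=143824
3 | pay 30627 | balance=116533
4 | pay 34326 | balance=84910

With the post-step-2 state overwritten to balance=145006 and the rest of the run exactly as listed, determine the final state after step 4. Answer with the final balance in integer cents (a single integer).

86148

state after step 2 := balance=145006
3 | pay 30627 | balance=117743
4 | pay 34326 | balance=86148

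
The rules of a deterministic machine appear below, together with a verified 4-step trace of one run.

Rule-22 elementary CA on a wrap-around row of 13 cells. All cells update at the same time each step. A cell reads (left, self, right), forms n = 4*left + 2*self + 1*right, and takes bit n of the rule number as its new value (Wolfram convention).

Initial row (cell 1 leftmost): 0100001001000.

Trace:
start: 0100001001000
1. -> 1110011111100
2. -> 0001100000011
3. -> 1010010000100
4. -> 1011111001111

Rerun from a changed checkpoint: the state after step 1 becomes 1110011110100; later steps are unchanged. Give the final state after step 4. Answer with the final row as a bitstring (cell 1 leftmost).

state after step 1 := 1110011110100
2. -> 0001100000111
3. -> 1010010001000
4. -> 1011111011101

1011111011101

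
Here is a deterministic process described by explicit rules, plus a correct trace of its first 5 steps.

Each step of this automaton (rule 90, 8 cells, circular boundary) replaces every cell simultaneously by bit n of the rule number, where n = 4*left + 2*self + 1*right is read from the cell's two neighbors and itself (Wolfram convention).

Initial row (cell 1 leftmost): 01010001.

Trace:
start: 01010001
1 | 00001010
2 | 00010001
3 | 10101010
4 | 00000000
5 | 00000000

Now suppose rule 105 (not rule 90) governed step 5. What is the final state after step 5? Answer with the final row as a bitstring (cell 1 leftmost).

(re-executing step 5 under rule 105; state before step 5: 00000000)
5 | 11111111

11111111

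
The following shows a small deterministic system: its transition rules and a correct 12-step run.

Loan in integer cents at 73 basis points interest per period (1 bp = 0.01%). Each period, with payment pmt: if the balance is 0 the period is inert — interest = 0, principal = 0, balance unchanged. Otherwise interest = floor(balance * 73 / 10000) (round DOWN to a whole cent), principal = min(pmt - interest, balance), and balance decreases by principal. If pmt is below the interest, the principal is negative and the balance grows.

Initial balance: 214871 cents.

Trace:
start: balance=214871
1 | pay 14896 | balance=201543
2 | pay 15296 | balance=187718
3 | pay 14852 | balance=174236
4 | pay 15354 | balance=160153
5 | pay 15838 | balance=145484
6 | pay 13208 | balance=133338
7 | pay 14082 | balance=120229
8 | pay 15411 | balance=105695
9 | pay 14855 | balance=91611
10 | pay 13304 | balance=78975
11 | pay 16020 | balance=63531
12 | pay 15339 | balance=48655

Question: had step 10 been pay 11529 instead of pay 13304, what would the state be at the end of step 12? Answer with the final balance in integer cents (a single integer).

(re-executing from step 10 with the substitution; state before step 10: balance=91611)
10 | pay 11529 | balance=80750
11 | pay 16020 | balance=65319
12 | pay 15339 | balance=50456

50456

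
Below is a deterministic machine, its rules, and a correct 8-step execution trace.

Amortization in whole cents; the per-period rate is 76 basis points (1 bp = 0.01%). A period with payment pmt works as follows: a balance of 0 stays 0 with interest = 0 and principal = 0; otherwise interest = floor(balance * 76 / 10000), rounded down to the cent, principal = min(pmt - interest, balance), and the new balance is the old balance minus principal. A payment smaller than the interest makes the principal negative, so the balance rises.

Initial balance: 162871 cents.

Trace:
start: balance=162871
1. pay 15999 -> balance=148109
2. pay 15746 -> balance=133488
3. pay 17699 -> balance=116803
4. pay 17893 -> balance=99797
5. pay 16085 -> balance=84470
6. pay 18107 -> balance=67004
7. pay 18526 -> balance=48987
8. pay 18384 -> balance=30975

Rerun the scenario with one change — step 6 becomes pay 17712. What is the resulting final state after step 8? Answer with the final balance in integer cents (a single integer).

31376

(re-executing from step 6 with the substitution; state before step 6: balance=84470)
6. pay 17712 -> balance=67399
7. pay 18526 -> balance=49385
8. pay 18384 -> balance=31376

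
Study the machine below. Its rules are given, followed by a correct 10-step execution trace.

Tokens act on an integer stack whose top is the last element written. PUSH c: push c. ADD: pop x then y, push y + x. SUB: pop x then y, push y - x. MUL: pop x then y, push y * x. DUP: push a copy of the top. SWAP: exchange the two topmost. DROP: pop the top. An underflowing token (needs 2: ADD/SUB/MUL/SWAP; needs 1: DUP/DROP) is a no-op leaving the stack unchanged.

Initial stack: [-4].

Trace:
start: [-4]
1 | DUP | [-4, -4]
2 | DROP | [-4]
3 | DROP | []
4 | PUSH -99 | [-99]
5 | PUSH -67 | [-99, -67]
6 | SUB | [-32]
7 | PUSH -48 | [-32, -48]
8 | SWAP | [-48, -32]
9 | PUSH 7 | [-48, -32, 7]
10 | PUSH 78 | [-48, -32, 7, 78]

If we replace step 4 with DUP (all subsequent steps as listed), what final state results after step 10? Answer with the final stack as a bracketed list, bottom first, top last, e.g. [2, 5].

[-48, -67, 7, 78]

(re-executing from step 4 with the substitution; state before step 4: [])
4 | DUP | []
5 | PUSH -67 | [-67]
6 | SUB | [-67]
7 | PUSH -48 | [-67, -48]
8 | SWAP | [-48, -67]
9 | PUSH 7 | [-48, -67, 7]
10 | PUSH 78 | [-48, -67, 7, 78]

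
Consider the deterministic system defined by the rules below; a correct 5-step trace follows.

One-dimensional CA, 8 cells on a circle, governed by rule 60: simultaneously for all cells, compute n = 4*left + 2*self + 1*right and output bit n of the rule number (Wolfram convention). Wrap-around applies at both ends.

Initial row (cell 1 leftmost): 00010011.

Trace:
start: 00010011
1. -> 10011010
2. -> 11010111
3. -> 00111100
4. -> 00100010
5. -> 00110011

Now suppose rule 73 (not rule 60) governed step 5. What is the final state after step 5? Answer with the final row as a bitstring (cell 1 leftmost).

(re-executing step 5 under rule 73; state before step 5: 00100010)
5. -> 10001000

10001000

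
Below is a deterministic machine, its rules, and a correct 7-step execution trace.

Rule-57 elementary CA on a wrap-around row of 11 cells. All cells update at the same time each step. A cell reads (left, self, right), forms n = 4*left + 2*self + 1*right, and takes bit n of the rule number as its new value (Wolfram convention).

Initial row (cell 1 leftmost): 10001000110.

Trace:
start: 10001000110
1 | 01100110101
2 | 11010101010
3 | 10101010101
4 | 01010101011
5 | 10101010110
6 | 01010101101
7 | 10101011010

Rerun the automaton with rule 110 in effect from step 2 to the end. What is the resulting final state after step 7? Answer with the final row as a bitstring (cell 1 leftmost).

10011000011

(re-executing steps 2..7 under rule 110; state before step 2: 01100110101)
2 | 11101111111
3 | 00111000000
4 | 01101000000
5 | 11111000000
6 | 10001000001
7 | 10011000011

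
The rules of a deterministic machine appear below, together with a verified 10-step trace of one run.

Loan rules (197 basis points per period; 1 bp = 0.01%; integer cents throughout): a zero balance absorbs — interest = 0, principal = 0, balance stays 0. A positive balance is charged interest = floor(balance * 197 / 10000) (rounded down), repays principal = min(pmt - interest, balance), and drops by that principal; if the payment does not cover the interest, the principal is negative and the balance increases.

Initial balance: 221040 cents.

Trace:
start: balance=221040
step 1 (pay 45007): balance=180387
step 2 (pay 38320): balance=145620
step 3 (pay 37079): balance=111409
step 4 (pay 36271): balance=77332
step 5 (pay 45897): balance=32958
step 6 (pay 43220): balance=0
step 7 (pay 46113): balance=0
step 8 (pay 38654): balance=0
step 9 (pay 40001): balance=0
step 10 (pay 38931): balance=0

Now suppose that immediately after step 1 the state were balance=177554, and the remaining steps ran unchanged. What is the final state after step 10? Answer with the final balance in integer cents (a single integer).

0

state after step 1 := balance=177554
step 2 (pay 38320): balance=142731
step 3 (pay 37079): balance=108463
step 4 (pay 36271): balance=74328
step 5 (pay 45897): balance=29895
step 6 (pay 43220): balance=0
step 7 (pay 46113): balance=0
step 8 (pay 38654): balance=0
step 9 (pay 40001): balance=0
step 10 (pay 38931): balance=0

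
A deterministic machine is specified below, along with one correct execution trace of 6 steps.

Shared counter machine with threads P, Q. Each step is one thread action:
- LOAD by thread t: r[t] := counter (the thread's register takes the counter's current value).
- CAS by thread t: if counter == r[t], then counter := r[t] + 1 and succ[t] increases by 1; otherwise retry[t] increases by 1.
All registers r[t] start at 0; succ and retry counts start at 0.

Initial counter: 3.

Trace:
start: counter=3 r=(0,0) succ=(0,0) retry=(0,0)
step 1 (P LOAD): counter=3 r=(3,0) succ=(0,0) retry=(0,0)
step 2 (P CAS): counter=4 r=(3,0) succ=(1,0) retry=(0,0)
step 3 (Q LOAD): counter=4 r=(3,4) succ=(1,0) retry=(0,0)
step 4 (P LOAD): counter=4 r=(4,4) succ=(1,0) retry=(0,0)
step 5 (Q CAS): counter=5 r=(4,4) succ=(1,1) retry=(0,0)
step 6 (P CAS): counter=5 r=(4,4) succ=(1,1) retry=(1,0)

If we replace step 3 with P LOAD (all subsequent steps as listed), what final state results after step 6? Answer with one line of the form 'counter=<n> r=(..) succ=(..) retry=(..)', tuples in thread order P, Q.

counter=5 r=(4,0) succ=(2,0) retry=(0,1)

(re-executing from step 3 with the substitution; state before step 3: counter=4 r=(3,0) succ=(1,0) retry=(0,0))
step 3 (P LOAD): counter=4 r=(4,0) succ=(1,0) retry=(0,0)
step 4 (P LOAD): counter=4 r=(4,0) succ=(1,0) retry=(0,0)
step 5 (Q CAS): counter=4 r=(4,0) succ=(1,0) retry=(0,1)
step 6 (P CAS): counter=5 r=(4,0) succ=(2,0) retry=(0,1)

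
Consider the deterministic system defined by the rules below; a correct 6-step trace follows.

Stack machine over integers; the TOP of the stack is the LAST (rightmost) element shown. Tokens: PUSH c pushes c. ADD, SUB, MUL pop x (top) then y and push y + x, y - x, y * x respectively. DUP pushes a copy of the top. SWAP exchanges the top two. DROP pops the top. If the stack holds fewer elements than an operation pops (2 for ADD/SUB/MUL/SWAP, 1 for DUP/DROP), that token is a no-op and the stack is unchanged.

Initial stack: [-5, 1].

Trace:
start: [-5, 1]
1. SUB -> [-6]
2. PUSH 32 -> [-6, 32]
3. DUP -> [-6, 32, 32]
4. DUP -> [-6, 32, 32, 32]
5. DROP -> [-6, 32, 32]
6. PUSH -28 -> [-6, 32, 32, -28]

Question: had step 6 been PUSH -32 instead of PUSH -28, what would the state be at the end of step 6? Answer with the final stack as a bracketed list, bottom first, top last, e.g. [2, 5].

(re-executing from step 6 with the substitution; state before step 6: [-6, 32, 32])
6. PUSH -32 -> [-6, 32, 32, -32]

[-6, 32, 32, -32]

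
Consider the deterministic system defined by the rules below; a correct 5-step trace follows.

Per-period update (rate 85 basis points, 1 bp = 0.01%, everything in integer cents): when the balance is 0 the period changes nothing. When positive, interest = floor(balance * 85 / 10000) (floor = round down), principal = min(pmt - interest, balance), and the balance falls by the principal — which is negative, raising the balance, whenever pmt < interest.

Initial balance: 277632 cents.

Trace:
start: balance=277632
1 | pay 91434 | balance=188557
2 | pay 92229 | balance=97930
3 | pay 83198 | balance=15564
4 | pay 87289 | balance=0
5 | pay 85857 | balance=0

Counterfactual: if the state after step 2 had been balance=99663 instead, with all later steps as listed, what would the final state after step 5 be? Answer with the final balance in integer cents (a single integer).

state after step 2 := balance=99663
3 | pay 83198 | balance=17312
4 | pay 87289 | balance=0
5 | pay 85857 | balance=0

0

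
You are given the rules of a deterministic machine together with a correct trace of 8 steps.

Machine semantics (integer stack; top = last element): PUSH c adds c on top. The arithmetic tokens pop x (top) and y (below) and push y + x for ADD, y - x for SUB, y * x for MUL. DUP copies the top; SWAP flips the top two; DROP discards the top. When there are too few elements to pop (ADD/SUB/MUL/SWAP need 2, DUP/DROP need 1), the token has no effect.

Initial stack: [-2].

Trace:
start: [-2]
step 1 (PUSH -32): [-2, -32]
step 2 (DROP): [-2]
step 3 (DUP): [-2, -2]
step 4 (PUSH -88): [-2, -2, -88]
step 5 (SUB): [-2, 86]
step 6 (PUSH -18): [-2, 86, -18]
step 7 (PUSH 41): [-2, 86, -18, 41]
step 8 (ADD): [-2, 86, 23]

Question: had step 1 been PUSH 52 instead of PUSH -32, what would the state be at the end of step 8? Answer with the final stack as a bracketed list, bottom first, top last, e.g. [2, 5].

[-2, 86, 23]

(re-executing from step 1 with the substitution; state before step 1: [-2])
step 1 (PUSH 52): [-2, 52]
step 2 (DROP): [-2]
step 3 (DUP): [-2, -2]
step 4 (PUSH -88): [-2, -2, -88]
step 5 (SUB): [-2, 86]
step 6 (PUSH -18): [-2, 86, -18]
step 7 (PUSH 41): [-2, 86, -18, 41]
step 8 (ADD): [-2, 86, 23]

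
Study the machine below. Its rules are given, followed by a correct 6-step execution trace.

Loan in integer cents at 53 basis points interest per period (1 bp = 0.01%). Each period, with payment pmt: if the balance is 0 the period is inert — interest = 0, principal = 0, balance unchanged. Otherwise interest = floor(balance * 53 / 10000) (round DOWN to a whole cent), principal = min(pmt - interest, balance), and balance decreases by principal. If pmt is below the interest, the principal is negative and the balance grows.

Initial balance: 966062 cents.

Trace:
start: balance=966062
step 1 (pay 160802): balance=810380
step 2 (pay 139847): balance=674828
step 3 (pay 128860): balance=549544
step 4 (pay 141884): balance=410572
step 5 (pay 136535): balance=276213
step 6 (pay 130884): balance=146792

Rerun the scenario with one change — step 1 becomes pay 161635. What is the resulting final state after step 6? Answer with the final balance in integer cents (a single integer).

145937

(re-executing from step 1 with the substitution; state before step 1: balance=966062)
step 1 (pay 161635): balance=809547
step 2 (pay 139847): balance=673990
step 3 (pay 128860): balance=548702
step 4 (pay 141884): balance=409726
step 5 (pay 136535): balance=275362
step 6 (pay 130884): balance=145937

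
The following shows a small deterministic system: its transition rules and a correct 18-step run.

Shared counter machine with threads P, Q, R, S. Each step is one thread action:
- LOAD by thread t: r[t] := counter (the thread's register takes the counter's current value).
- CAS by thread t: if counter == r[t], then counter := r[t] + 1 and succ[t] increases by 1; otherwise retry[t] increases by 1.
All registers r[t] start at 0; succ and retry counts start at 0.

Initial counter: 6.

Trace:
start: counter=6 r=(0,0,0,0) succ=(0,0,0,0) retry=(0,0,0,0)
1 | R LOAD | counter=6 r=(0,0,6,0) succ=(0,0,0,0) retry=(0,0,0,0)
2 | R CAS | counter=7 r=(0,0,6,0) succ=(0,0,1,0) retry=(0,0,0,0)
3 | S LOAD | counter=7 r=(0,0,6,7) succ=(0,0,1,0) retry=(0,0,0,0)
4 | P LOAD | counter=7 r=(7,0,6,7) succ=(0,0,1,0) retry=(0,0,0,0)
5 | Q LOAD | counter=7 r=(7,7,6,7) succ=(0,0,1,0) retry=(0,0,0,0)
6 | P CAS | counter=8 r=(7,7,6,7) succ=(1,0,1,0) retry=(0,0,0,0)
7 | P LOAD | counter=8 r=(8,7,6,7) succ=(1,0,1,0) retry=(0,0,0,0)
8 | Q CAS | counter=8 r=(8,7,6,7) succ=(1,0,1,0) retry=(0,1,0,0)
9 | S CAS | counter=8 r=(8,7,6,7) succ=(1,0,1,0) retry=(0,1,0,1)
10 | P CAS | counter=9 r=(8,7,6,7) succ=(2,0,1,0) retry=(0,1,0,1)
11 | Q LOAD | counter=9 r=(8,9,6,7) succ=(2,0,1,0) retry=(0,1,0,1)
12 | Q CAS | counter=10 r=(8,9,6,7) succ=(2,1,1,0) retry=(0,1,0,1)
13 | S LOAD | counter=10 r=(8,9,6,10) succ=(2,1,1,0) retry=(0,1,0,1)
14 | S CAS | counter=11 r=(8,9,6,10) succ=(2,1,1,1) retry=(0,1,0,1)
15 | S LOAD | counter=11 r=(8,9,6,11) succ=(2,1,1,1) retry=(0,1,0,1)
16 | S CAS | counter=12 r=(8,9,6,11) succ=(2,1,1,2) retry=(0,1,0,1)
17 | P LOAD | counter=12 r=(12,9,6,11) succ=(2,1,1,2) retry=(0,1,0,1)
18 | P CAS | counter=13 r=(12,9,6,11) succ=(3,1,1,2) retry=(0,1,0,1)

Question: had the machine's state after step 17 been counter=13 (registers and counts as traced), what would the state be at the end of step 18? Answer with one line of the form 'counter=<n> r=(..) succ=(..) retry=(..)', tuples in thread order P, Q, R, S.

state after step 17 := counter=13 r=(12,9,6,11) succ=(2,1,1,2) retry=(0,1,0,1)
18 | P CAS | counter=13 r=(12,9,6,11) succ=(2,1,1,2) retry=(1,1,0,1)

counter=13 r=(12,9,6,11) succ=(2,1,1,2) retry=(1,1,0,1)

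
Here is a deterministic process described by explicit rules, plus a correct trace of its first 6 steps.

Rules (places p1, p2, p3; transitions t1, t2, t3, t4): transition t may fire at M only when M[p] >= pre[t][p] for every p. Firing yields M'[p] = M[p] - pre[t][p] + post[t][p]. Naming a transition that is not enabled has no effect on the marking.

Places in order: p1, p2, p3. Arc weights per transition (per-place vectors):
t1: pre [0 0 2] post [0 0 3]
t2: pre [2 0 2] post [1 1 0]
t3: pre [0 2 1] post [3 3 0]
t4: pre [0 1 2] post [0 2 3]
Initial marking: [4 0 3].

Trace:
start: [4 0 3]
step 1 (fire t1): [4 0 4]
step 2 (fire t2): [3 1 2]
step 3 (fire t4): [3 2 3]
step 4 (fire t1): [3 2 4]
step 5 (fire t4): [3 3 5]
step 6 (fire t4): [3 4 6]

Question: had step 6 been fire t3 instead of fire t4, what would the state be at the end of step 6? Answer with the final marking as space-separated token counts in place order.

6 4 4

(re-executing from step 6 with the substitution; state before step 6: [3 3 5])
step 6 (fire t3): [6 4 4]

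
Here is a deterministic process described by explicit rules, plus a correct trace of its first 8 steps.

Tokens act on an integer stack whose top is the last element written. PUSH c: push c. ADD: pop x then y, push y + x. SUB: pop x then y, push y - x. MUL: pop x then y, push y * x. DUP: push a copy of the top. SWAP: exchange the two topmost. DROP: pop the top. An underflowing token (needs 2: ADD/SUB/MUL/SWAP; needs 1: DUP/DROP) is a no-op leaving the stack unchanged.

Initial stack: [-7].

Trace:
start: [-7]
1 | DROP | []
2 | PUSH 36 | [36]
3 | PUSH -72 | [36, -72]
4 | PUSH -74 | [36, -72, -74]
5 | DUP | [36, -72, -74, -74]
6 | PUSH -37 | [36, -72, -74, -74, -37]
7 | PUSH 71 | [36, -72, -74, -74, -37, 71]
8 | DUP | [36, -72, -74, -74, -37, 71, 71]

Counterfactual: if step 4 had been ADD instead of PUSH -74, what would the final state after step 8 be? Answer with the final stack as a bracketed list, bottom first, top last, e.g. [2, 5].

[-36, -36, -37, 71, 71]

(re-executing from step 4 with the substitution; state before step 4: [36, -72])
4 | ADD | [-36]
5 | DUP | [-36, -36]
6 | PUSH -37 | [-36, -36, -37]
7 | PUSH 71 | [-36, -36, -37, 71]
8 | DUP | [-36, -36, -37, 71, 71]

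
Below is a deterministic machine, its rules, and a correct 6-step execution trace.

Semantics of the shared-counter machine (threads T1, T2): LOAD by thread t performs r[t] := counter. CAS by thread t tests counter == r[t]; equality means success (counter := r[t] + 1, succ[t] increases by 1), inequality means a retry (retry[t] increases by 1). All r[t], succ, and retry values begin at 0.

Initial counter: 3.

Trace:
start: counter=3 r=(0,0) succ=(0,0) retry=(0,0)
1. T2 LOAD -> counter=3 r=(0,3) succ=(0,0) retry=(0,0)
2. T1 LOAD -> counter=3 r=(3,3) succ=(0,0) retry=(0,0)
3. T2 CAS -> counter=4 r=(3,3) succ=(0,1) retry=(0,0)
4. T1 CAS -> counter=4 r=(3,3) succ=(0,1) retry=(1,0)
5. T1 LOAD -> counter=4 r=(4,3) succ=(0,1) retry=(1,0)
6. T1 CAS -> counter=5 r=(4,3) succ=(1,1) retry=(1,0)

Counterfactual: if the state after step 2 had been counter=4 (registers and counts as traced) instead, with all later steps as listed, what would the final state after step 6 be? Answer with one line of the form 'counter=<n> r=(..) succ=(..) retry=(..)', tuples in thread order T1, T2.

counter=5 r=(4,3) succ=(1,0) retry=(1,1)

state after step 2 := counter=4 r=(3,3) succ=(0,0) retry=(0,0)
3. T2 CAS -> counter=4 r=(3,3) succ=(0,0) retry=(0,1)
4. T1 CAS -> counter=4 r=(3,3) succ=(0,0) retry=(1,1)
5. T1 LOAD -> counter=4 r=(4,3) succ=(0,0) retry=(1,1)
6. T1 CAS -> counter=5 r=(4,3) succ=(1,0) retry=(1,1)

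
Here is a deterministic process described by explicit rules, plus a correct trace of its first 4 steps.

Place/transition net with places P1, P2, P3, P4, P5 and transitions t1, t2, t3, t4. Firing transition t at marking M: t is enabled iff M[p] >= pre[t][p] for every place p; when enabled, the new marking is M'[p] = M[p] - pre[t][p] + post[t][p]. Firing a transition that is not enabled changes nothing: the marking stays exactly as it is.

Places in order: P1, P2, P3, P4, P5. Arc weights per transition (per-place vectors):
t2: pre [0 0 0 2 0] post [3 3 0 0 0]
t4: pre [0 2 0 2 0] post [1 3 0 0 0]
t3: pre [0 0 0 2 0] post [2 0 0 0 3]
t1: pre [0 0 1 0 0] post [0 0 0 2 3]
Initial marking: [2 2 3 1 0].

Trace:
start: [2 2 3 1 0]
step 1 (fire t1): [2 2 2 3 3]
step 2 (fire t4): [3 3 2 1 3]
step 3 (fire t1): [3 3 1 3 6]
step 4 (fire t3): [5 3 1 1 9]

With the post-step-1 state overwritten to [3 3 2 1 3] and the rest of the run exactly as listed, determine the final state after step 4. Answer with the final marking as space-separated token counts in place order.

5 3 1 1 9

state after step 1 := [3 3 2 1 3]
step 2 (fire t4): [3 3 2 1 3]
step 3 (fire t1): [3 3 1 3 6]
step 4 (fire t3): [5 3 1 1 9]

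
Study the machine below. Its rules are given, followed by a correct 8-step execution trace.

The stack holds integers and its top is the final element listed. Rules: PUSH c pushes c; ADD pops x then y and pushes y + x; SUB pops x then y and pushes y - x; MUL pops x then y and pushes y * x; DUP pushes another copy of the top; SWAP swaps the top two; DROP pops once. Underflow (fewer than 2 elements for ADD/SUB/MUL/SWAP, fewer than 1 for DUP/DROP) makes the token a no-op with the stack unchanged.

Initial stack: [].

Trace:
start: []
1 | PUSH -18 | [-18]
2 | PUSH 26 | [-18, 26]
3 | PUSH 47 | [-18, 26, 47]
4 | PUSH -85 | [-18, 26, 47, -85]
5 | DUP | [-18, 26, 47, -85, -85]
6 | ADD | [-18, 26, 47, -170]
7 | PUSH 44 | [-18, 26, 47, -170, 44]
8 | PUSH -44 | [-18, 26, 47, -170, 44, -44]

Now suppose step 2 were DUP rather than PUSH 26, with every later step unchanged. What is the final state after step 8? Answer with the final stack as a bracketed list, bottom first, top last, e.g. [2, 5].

(re-executing from step 2 with the substitution; state before step 2: [-18])
2 | DUP | [-18, -18]
3 | PUSH 47 | [-18, -18, 47]
4 | PUSH -85 | [-18, -18, 47, -85]
5 | DUP | [-18, -18, 47, -85, -85]
6 | ADD | [-18, -18, 47, -170]
7 | PUSH 44 | [-18, -18, 47, -170, 44]
8 | PUSH -44 | [-18, -18, 47, -170, 44, -44]

[-18, -18, 47, -170, 44, -44]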